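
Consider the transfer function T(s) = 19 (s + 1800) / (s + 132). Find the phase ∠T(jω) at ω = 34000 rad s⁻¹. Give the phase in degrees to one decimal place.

-2.8°

∠(j34000 + 1800) = arctan(34000/1800) = 86.97°
∠(j34000 + 132) = arctan(34000/132) = 89.78°
∠T(j34000) = 86.97° − 89.78° = -2.81°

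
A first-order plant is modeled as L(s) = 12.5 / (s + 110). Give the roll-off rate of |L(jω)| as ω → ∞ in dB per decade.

-20 dB/decade

With 0 zeros and 1 pole, the high-frequency asymptotic slope is 20 × (0 − 1) = -20 dB/decade.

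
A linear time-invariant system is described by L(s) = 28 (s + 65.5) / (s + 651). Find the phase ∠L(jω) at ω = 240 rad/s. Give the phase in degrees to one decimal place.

54.5°

∠(j240 + 65.5) = arctan(240/65.5) = 74.73°
∠(j240 + 651) = arctan(240/651) = 20.24°
∠L(j240) = 74.73° − 20.24° = 54.50°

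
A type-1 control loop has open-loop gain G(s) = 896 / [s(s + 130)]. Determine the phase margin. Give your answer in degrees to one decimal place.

87.0°

Gain crossover: |G(jω)| = 1 at ω ≈ 6.88 rad/s.
∠G(j6.88) = −90° − arctan(6.88/130) ≈ -93.03°
PM = 180° + (-93.03°) = 86.97°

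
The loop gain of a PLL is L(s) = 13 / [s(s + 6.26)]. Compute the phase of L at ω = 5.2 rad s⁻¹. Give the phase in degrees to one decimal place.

-129.7 deg

∠(j5.2 + 6.26) = arctan(5.2/6.26) = 39.72°
∠(j5.2) = 90.00°
∠L(j5.2) = − (39.72° + 90.00°) = -129.72°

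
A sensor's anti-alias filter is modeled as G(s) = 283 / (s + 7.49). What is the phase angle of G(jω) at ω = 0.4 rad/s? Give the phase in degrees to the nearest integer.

-3 deg

∠(j0.4 + 7.49) = arctan(0.4/7.49) = 3.06°
∠G(j0.4) = −3.06° = -3.06°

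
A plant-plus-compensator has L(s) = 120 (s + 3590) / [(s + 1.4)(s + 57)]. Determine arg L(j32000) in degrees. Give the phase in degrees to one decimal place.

-96.3°

∠(j32000 + 3590) = arctan(32000/3590) = 83.60°
∠(j32000 + 1.4) = arctan(32000/1.4) = 90.00°
∠(j32000 + 57) = arctan(32000/57) = 89.90°
∠L(j32000) = 83.60° − (90.00° + 89.90°) = -96.30°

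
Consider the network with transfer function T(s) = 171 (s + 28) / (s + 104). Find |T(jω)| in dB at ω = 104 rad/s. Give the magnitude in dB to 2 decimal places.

|j104 + 28| = √(104² + 28²) = 107.7
|j104 + 104| = √(104² + 104²) = 147.1
|T(j104)| = 171 × 107.7 / 147.1 = 125.22
20 log₁₀(125.22) = 41.954 dB

41.95 dB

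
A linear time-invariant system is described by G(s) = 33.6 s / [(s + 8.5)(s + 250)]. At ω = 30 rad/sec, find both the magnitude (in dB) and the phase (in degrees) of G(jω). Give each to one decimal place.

|j30| = 30
|j30 + 8.5| = √(30² + 8.5²) = 31.18
|j30 + 250| = √(30² + 250²) = 251.8
|G(j30)| = 33.6 × 30 / (31.18 × 251.8) = 0.12839
20 log₁₀(0.12839) = -17.83 dB
∠(j30) = 90.00°
∠(j30 + 8.5) = arctan(30/8.5) = 74.18°
∠(j30 + 250) = arctan(30/250) = 6.84°
∠G(j30) = 90.00° − (74.18° + 6.84°) = 8.98°

|G| = -17.8 dB, ∠G = 9.0°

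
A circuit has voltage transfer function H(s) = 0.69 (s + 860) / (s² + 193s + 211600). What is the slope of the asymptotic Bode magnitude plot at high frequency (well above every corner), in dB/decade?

-20 dB/decade

With 1 zero and 2 poles, the high-frequency asymptotic slope is 20 × (1 − 2) = -20 dB/decade.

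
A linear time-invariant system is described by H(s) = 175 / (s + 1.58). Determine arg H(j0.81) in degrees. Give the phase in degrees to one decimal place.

∠(j0.81 + 1.58) = arctan(0.81/1.58) = 27.14°
∠H(j0.81) = −27.14° = -27.14°

-27.1°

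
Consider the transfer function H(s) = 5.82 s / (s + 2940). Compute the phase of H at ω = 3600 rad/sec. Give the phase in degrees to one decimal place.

∠(j3600) = 90.00°
∠(j3600 + 2940) = arctan(3600/2940) = 50.76°
∠H(j3600) = 90.00° − 50.76° = 39.24°

39.2 deg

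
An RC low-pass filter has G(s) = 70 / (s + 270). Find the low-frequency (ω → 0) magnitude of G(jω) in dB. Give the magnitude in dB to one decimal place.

-11.7 dB

G(0) = 70 / 270 = 0.25926
20 log₁₀(0.25926) = -11.73 dB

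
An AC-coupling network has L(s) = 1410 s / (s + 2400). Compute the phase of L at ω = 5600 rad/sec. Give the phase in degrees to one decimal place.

∠(j5600) = 90.00°
∠(j5600 + 2400) = arctan(5600/2400) = 66.80°
∠L(j5600) = 90.00° − 66.80° = 23.20°

23.2°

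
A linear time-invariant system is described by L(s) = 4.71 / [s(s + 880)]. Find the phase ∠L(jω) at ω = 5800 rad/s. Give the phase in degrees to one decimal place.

-171.4°

∠(j5800 + 880) = arctan(5800/880) = 81.37°
∠(j5800) = 90.00°
∠L(j5800) = − (81.37° + 90.00°) = -171.37°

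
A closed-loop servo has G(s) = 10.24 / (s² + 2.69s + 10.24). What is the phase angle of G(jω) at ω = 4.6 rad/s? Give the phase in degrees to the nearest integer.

-131°

∠[(j4.6)² + 2.69(j4.6) + 10.24] = ∠[-10.92 + j12.374] = 131.43°
∠G(j4.6) = −131.43° = -131.43°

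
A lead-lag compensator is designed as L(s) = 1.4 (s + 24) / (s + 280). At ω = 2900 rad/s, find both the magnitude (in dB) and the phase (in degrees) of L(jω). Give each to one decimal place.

|j2900 + 24| = √(2900² + 24²) = 2900
|j2900 + 280| = √(2900² + 280²) = 2913
|L(j2900)| = 1.4 × 2900 / 2913 = 1.3936
20 log₁₀(1.3936) = 2.88 dB
∠(j2900 + 24) = arctan(2900/24) = 89.53°
∠(j2900 + 280) = arctan(2900/280) = 84.49°
∠L(j2900) = 89.53° − 84.49° = 5.04°

|L| = 2.9 dB, ∠L = 5.0 deg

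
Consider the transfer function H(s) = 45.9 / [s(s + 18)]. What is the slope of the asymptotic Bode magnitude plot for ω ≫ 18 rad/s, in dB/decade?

-40 dB/decade

With 0 zeros and 2 poles, the high-frequency asymptotic slope is 20 × (0 − 2) = -40 dB/decade.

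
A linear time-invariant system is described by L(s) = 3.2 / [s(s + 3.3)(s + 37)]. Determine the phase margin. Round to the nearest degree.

Gain crossover: |L(jω)| = 1 at ω ≈ 0.0262 rad/s.
∠L(j0.0262) = −90° − arctan(0.0262/3.3) − arctan(0.0262/37) ≈ -90.50°
PM = 180° + (-90.50°) = 89.50°

90°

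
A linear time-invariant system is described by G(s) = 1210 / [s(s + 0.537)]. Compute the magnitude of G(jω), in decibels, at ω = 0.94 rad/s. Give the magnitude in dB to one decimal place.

|j0.94 + 0.537| = √(0.94² + 0.537²) = 1.083
|j0.94| = 0.94
|G(j0.94)| = 1210 / (1.083 × 0.94) = 1189
20 log₁₀(1189) = 61.50 dB

61.5 dB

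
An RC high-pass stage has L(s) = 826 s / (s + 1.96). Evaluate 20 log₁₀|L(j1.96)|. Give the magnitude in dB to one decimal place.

|j1.96| = 1.96
|j1.96 + 1.96| = √(1.96² + 1.96²) = 2.772
|L(j1.96)| = 826 × 1.96 / 2.772 = 584.07
20 log₁₀(584.07) = 55.33 dB

55.3 dB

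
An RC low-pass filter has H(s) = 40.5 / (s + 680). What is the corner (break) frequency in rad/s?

680 rad/s

The single real pole at s = −680 gives a corner at ω = 680 rad/s.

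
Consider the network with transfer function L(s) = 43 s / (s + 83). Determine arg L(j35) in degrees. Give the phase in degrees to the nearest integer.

67°

∠(j35) = 90.00°
∠(j35 + 83) = arctan(35/83) = 22.86°
∠L(j35) = 90.00° − 22.86° = 67.14°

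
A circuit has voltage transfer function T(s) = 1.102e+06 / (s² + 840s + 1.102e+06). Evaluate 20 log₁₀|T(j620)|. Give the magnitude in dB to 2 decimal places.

|(j620)² + 840(j620) + 1.102e+06| = |7.176e+05 + j5.208e+05| = 8.867e+05
|T(j620)| = 1.102e+06 / 8.867e+05 = 1.2429
20 log₁₀(1.2429) = 1.888 dB

1.89 dB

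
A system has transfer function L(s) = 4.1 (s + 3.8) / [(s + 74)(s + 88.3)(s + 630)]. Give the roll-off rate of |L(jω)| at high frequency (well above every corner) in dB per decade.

-40 dB/decade

With 1 zero and 3 poles, the high-frequency asymptotic slope is 20 × (1 − 3) = -40 dB/decade.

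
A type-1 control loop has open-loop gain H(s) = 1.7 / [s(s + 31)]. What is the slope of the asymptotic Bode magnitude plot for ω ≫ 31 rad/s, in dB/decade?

-40 dB/decade

With 0 zeros and 2 poles, the high-frequency asymptotic slope is 20 × (0 − 2) = -40 dB/decade.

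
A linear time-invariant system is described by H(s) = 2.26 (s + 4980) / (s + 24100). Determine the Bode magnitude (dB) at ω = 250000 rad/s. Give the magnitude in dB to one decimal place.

|j250000 + 4980| = √(250000² + 4980²) = 2.5e+05
|j250000 + 24100| = √(250000² + 24100²) = 2.512e+05
|H(j250000)| = 2.26 × 2.5e+05 / 2.512e+05 = 2.25
20 log₁₀(2.25) = 7.04 dB

7.0 dB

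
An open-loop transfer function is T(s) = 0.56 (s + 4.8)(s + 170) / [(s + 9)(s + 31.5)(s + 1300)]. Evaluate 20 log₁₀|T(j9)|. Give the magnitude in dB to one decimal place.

|j9 + 4.8| = √(9² + 4.8²) = 10.2
|j9 + 170| = √(9² + 170²) = 170.2
|j9 + 9| = √(9² + 9²) = 12.73
|j9 + 31.5| = √(9² + 31.5²) = 32.76
|j9 + 1300| = √(9² + 1300²) = 1300
|T(j9)| = 0.56 × 10.2 × 170.2 / (12.73 × 32.76 × 1300) = 0.0017938
20 log₁₀(0.0017938) = -54.92 dB

-54.9 dB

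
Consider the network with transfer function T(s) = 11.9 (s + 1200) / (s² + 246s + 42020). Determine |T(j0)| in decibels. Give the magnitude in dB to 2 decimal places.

T(0) = 11.9 × 1200 / 42020 = 0.33984
20 log₁₀(0.33984) = -9.375 dB

-9.37 dB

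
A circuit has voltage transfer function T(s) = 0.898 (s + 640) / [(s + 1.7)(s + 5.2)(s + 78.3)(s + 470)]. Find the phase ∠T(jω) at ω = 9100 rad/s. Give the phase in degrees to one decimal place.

-270.5 deg

∠(j9100 + 640) = arctan(9100/640) = 85.98°
∠(j9100 + 1.7) = arctan(9100/1.7) = 89.99°
∠(j9100 + 5.2) = arctan(9100/5.2) = 89.97°
∠(j9100 + 78.3) = arctan(9100/78.3) = 89.51°
∠(j9100 + 470) = arctan(9100/470) = 87.04°
∠T(j9100) = 85.98° − (89.99° + 89.97° + 89.51° + 87.04°) = -270.53°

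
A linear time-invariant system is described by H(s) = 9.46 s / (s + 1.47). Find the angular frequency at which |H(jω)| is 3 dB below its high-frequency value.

1.47 rad/s

For a single-pole high-pass, the −3 dB point is at the pole: ω = 1.47 rad/s.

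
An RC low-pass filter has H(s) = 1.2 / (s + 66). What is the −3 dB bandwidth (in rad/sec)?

66 rad/sec

For a single-pole low-pass, the −3 dB point is at the pole: ω = 66 rad/sec.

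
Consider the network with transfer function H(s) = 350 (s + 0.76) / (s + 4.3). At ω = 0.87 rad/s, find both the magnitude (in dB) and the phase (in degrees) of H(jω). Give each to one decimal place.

|j0.87 + 0.76| = √(0.87² + 0.76²) = 1.155
|j0.87 + 4.3| = √(0.87² + 4.3²) = 4.387
|H(j0.87)| = 350 × 1.155 / 4.387 = 92.161
20 log₁₀(92.161) = 39.29 dB
∠(j0.87 + 0.76) = arctan(0.87/0.76) = 48.86°
∠(j0.87 + 4.3) = arctan(0.87/4.3) = 11.44°
∠H(j0.87) = 48.86° − 11.44° = 37.42°

|H| = 39.3 dB, ∠H = 37.4°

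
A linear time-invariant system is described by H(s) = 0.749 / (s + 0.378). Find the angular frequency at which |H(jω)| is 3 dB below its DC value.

For a single-pole low-pass, the −3 dB point is at the pole: ω = 0.378 rad/s.

0.378 rad/s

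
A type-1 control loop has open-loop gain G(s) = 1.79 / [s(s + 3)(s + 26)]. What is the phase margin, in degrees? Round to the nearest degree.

90°

Gain crossover: |G(jω)| = 1 at ω ≈ 0.0229 rad s⁻¹.
∠G(j0.0229) = −90° − arctan(0.0229/3) − arctan(0.0229/26) ≈ -90.49°
PM = 180° + (-90.49°) = 89.51°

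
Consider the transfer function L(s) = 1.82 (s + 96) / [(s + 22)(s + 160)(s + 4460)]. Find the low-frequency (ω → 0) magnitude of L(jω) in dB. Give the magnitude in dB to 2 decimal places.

-99.07 dB

L(0) = 1.82 × 96 / (22 × 160 × 4460) = 1.1129e-05
20 log₁₀(1.1129e-05) = -99.071 dB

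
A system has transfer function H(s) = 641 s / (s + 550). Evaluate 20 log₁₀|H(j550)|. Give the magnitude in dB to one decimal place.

53.1 dB

|j550| = 550
|j550 + 550| = √(550² + 550²) = 777.8
|H(j550)| = 641 × 550 / 777.8 = 453.26
20 log₁₀(453.26) = 53.13 dB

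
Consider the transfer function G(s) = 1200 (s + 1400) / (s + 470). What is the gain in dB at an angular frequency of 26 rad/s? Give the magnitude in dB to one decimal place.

|j26 + 1400| = √(26² + 1400²) = 1400
|j26 + 470| = √(26² + 470²) = 470.7
|G(j26)| = 1200 × 1400 / 470.7 = 3569.6
20 log₁₀(3569.6) = 71.05 dB

71.1 dB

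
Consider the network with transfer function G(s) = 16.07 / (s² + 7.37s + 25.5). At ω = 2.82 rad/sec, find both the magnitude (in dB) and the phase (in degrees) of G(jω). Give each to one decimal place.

|G| = -4.6 dB, ∠G = -49.8°

|(j2.82)² + 7.37(j2.82) + 25.5| = |17.548 + j20.783| = 27.2
|G(j2.82)| = 16.07 / 27.2 = 0.5908
20 log₁₀(0.5908) = -4.57 dB
∠[(j2.82)² + 7.37(j2.82) + 25.5] = ∠[17.548 + j20.783] = 49.83°
∠G(j2.82) = −49.83° = -49.83°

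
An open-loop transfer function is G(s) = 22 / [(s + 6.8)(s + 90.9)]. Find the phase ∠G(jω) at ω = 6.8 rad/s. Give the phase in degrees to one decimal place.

∠(j6.8 + 6.8) = arctan(6.8/6.8) = 45.00°
∠(j6.8 + 90.9) = arctan(6.8/90.9) = 4.28°
∠G(j6.8) = − (45.00° + 4.28°) = -49.28°

-49.3 deg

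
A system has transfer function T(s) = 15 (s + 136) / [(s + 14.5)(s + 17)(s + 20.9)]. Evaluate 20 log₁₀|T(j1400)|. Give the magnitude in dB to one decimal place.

|j1400 + 136| = √(1400² + 136²) = 1407
|j1400 + 14.5| = √(1400² + 14.5²) = 1400
|j1400 + 17| = √(1400² + 17²) = 1400
|j1400 + 20.9| = √(1400² + 20.9²) = 1400
|T(j1400)| = 15 × 1407 / (1400 × 1400 × 1400) = 7.6873e-06
20 log₁₀(7.6873e-06) = -102.28 dB

-102.3 dB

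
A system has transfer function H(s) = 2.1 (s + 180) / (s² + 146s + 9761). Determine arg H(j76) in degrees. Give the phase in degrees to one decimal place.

-47.4 deg

∠(j76 + 180) = arctan(76/180) = 22.89°
∠[(j76)² + 146(j76) + 9761] = ∠[3985 + j11096] = 70.24°
∠H(j76) = 22.89° − 70.24° = -47.35°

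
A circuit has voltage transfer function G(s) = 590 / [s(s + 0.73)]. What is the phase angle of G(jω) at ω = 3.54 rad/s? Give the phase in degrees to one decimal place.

∠(j3.54 + 0.73) = arctan(3.54/0.73) = 78.35°
∠(j3.54) = 90.00°
∠G(j3.54) = − (78.35° + 90.00°) = -168.35°

-168.3°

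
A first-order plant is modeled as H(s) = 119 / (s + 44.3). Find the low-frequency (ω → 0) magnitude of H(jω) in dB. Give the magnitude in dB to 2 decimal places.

8.58 dB

H(0) = 119 / 44.3 = 2.6862
20 log₁₀(2.6862) = 8.583 dB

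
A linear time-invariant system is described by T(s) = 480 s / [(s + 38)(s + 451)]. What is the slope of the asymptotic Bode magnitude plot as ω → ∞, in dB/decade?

-20 dB/decade

With 1 zero and 2 poles, the high-frequency asymptotic slope is 20 × (1 − 2) = -20 dB/decade.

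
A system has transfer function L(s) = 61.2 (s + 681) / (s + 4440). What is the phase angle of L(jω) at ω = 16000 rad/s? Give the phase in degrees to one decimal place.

13.1°

∠(j16000 + 681) = arctan(16000/681) = 87.56°
∠(j16000 + 4440) = arctan(16000/4440) = 74.49°
∠L(j16000) = 87.56° − 74.49° = 13.07°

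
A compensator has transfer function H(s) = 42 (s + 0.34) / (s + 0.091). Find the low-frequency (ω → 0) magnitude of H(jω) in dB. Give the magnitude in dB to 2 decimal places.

43.91 dB

H(0) = 42 × 0.34 / 0.091 = 156.92
20 log₁₀(156.92) = 43.914 dB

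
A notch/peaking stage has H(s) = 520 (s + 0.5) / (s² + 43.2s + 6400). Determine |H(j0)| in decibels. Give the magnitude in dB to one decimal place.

H(0) = 520 × 0.5 / 6400 = 0.040625
20 log₁₀(0.040625) = -27.82 dB

-27.8 dB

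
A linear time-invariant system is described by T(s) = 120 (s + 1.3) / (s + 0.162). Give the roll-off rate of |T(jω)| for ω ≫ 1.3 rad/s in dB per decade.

0 dB/decade

With 1 zero and 1 pole, the high-frequency asymptotic slope is 20 × (1 − 1) = 0 dB/decade.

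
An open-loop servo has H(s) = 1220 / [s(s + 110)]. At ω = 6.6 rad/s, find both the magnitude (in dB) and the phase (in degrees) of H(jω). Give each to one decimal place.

|H| = 4.5 dB, ∠H = -93.4°

|j6.6 + 110| = √(6.6² + 110²) = 110.2
|j6.6| = 6.6
|H(j6.6)| = 1220 / (110.2 × 6.6) = 1.6774
20 log₁₀(1.6774) = 4.49 dB
∠(j6.6 + 110) = arctan(6.6/110) = 3.43°
∠(j6.6) = 90.00°
∠H(j6.6) = − (3.43° + 90.00°) = -93.43°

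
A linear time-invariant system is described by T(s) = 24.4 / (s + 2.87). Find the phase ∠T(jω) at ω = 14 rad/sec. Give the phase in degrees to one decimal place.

∠(j14 + 2.87) = arctan(14/2.87) = 78.41°
∠T(j14) = −78.41° = -78.41°

-78.4 deg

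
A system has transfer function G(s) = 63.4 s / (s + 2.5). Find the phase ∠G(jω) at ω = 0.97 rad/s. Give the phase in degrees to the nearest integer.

∠(j0.97) = 90.00°
∠(j0.97 + 2.5) = arctan(0.97/2.5) = 21.21°
∠G(j0.97) = 90.00° − 21.21° = 68.79°

69°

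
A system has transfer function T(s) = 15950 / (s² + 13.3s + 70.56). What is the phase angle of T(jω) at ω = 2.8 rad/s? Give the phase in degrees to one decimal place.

-30.7°

∠[(j2.8)² + 13.3(j2.8) + 70.56] = ∠[62.72 + j37.24] = 30.70°
∠T(j2.8) = −30.70° = -30.70°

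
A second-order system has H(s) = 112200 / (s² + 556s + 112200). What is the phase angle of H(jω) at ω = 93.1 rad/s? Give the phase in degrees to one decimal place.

∠[(j93.1)² + 556(j93.1) + 112200] = ∠[1.0353e+05 + j51764] = 26.56°
∠H(j93.1) = −26.56° = -26.56°

-26.6°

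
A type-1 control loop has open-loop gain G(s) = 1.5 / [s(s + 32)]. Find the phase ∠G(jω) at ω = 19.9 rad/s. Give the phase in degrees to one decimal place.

-121.9°

∠(j19.9 + 32) = arctan(19.9/32) = 31.88°
∠(j19.9) = 90.00°
∠G(j19.9) = − (31.88° + 90.00°) = -121.88°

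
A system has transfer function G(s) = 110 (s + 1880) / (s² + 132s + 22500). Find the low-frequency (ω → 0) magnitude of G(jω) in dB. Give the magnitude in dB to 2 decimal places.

G(0) = 110 × 1880 / 22500 = 9.1911
20 log₁₀(9.1911) = 19.267 dB

19.27 dB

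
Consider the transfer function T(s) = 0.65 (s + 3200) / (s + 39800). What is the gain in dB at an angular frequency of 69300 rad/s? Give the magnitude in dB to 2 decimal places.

-4.97 dB

|j69300 + 3200| = √(69300² + 3200²) = 6.937e+04
|j69300 + 39800| = √(69300² + 39800²) = 7.992e+04
|T(j69300)| = 0.65 × 6.937e+04 / 7.992e+04 = 0.56426
20 log₁₀(0.56426) = -4.970 dB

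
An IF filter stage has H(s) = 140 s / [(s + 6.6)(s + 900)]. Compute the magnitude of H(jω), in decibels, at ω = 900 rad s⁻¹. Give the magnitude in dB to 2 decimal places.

|j900| = 900
|j900 + 6.6| = √(900² + 6.6²) = 900
|j900 + 900| = √(900² + 900²) = 1273
|H(j900)| = 140 × 900 / (900 × 1273) = 0.10999
20 log₁₀(0.10999) = -19.173 dB

-19.17 dB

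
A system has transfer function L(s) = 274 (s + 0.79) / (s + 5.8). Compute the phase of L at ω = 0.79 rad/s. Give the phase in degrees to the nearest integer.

∠(j0.79 + 0.79) = arctan(0.79/0.79) = 45.00°
∠(j0.79 + 5.8) = arctan(0.79/5.8) = 7.76°
∠L(j0.79) = 45.00° − 7.76° = 37.24°

37 deg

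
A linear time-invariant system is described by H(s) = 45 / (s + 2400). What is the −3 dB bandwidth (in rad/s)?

For a single-pole low-pass, the −3 dB point is at the pole: ω = 2400 rad/s.

2400 rad/s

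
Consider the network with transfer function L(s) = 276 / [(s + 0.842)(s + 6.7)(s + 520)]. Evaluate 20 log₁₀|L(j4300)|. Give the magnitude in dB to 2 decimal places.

-169.25 dB

|j4300 + 0.842| = √(4300² + 0.842²) = 4300
|j4300 + 6.7| = √(4300² + 6.7²) = 4300
|j4300 + 520| = √(4300² + 520²) = 4331
|L(j4300)| = 276 / (4300 × 4300 × 4331) = 3.4463e-09
20 log₁₀(3.4463e-09) = -169.253 dB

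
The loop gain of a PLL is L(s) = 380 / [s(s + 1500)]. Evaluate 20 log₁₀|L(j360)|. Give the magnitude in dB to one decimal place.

|j360 + 1500| = √(360² + 1500²) = 1543
|j360| = 360
|L(j360)| = 380 / (1543 × 360) = 0.00068427
20 log₁₀(0.00068427) = -63.30 dB

-63.3 dB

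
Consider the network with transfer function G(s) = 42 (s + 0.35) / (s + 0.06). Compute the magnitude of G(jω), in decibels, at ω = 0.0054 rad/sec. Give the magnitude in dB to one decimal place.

|j0.0054 + 0.35| = √(0.0054² + 0.35²) = 0.35
|j0.0054 + 0.06| = √(0.0054² + 0.06²) = 0.06024
|G(j0.0054)| = 42 × 0.35 / 0.06024 = 244.04
20 log₁₀(244.04) = 47.75 dB

47.7 dB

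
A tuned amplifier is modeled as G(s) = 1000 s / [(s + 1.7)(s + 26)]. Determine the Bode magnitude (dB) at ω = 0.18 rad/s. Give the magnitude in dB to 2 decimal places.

12.15 dB

|j0.18| = 0.18
|j0.18 + 1.7| = √(0.18² + 1.7²) = 1.71
|j0.18 + 26| = √(0.18² + 26²) = 26
|G(j0.18)| = 1000 × 0.18 / (1.71 × 26) = 4.0497
20 log₁₀(4.0497) = 12.148 dB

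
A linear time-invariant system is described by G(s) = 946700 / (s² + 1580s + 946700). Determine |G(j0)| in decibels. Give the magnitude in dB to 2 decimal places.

0.00 dB

G(0) = 946700 / 946700 = 1
20 log₁₀(1) = 0.000 dB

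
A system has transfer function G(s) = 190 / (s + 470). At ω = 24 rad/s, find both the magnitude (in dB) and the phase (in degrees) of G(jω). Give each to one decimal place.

|j24 + 470| = √(24² + 470²) = 470.6
|G(j24)| = 190 / 470.6 = 0.40373
20 log₁₀(0.40373) = -7.88 dB
∠(j24 + 470) = arctan(24/470) = 2.92°
∠G(j24) = −2.92° = -2.92°

|G| = -7.9 dB, ∠G = -2.9°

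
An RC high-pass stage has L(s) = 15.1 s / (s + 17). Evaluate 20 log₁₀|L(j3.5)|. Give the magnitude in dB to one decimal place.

9.7 dB

|j3.5| = 3.5
|j3.5 + 17| = √(3.5² + 17²) = 17.36
|L(j3.5)| = 15.1 × 3.5 / 17.36 = 3.045
20 log₁₀(3.045) = 9.67 dB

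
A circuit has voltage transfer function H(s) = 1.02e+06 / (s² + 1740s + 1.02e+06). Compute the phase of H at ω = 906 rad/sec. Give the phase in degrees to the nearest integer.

∠[(j906)² + 1740(j906) + 1.02e+06] = ∠[1.9916e+05 + j1.5764e+06] = 82.80°
∠H(j906) = −82.80° = -82.80°

-83°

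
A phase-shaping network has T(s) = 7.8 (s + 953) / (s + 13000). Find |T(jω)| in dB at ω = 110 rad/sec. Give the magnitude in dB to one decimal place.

-4.8 dB

|j110 + 953| = √(110² + 953²) = 959.3
|j110 + 13000| = √(110² + 13000²) = 1.3e+04
|T(j110)| = 7.8 × 959.3 / 1.3e+04 = 0.57558
20 log₁₀(0.57558) = -4.80 dB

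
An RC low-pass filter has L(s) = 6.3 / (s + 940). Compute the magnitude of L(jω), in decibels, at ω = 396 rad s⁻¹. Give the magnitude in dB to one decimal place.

|j396 + 940| = √(396² + 940²) = 1020
|L(j396)| = 6.3 / 1020 = 0.0061764
20 log₁₀(0.0061764) = -44.19 dB

-44.2 dB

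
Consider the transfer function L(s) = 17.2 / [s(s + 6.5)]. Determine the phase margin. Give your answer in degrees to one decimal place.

69.2°

Gain crossover: |L(jω)| = 1 at ω ≈ 2.47 rad/s.
∠L(j2.47) = −90° − arctan(2.47/6.5) ≈ -110.83°
PM = 180° + (-110.83°) = 69.17°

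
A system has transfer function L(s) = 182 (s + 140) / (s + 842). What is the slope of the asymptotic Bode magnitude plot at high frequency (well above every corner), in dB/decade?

With 1 zero and 1 pole, the high-frequency asymptotic slope is 20 × (1 − 1) = 0 dB/decade.

0 dB/decade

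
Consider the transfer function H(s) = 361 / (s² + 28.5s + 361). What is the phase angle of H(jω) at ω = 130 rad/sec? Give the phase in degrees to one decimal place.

-167.4°

∠[(j130)² + 28.5(j130) + 361] = ∠[-16539 + j3705] = 167.37°
∠H(j130) = −167.37° = -167.37°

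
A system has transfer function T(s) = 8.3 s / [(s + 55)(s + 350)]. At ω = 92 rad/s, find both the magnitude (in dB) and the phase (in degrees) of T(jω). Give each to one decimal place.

|j92| = 92
|j92 + 55| = √(92² + 55²) = 107.2
|j92 + 350| = √(92² + 350²) = 361.9
|T(j92)| = 8.3 × 92 / (107.2 × 361.9) = 0.019686
20 log₁₀(0.019686) = -34.12 dB
∠(j92) = 90.00°
∠(j92 + 55) = arctan(92/55) = 59.13°
∠(j92 + 350) = arctan(92/350) = 14.73°
∠T(j92) = 90.00° − (59.13° + 14.73°) = 16.14°

|T| = -34.1 dB, ∠T = 16.1°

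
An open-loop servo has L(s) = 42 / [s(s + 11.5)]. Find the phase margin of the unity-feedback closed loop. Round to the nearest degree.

Gain crossover: |L(jω)| = 1 at ω ≈ 3.49 rad/sec.
∠L(j3.49) = −90° − arctan(3.49/11.5) ≈ -106.90°
PM = 180° + (-106.90°) = 73.10°

73°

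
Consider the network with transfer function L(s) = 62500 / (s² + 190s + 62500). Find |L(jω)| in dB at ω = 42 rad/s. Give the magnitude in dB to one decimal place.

|(j42)² + 190(j42) + 62500| = |60736 + j7980| = 6.126e+04
|L(j42)| = 62500 / 6.126e+04 = 1.0203
20 log₁₀(1.0203) = 0.17 dB

0.2 dB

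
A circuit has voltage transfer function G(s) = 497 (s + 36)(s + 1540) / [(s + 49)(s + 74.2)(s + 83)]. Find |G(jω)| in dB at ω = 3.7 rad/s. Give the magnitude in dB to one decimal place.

|j3.7 + 36| = √(3.7² + 36²) = 36.19
|j3.7 + 1540| = √(3.7² + 1540²) = 1540
|j3.7 + 49| = √(3.7² + 49²) = 49.14
|j3.7 + 74.2| = √(3.7² + 74.2²) = 74.29
|j3.7 + 83| = √(3.7² + 83²) = 83.08
|G(j3.7)| = 497 × 36.19 × 1540 / (49.14 × 74.29 × 83.08) = 91.323
20 log₁₀(91.323) = 39.21 dB

39.2 dB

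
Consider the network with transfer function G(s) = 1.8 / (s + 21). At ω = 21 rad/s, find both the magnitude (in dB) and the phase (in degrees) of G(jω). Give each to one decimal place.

|j21 + 21| = √(21² + 21²) = 29.7
|G(j21)| = 1.8 / 29.7 = 0.060609
20 log₁₀(0.060609) = -24.35 dB
∠(j21 + 21) = arctan(21/21) = 45.00°
∠G(j21) = −45.00° = -45.00°

|G| = -24.3 dB, ∠G = -45.0 deg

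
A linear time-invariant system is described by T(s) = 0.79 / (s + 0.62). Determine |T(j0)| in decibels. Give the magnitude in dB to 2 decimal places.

T(0) = 0.79 / 0.62 = 1.2742
20 log₁₀(1.2742) = 2.105 dB

2.10 dB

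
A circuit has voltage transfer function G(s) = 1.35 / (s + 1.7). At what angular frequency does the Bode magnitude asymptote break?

1.7 rad s⁻¹

The single real pole at s = −1.7 gives a corner at ω = 1.7 rad s⁻¹.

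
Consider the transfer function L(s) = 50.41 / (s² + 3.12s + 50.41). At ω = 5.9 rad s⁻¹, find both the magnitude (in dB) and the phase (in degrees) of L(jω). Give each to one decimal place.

|(j5.9)² + 3.12(j5.9) + 50.41| = |15.6 + j18.408| = 24.13
|L(j5.9)| = 50.41 / 24.13 = 2.0892
20 log₁₀(2.0892) = 6.40 dB
∠[(j5.9)² + 3.12(j5.9) + 50.41] = ∠[15.6 + j18.408] = 49.72°
∠L(j5.9) = −49.72° = -49.72°

|L| = 6.4 dB, ∠L = -49.7°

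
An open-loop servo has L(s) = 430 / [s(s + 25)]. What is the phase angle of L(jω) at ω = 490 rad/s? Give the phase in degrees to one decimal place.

∠(j490 + 25) = arctan(490/25) = 87.08°
∠(j490) = 90.00°
∠L(j490) = − (87.08° + 90.00°) = -177.08°

-177.1°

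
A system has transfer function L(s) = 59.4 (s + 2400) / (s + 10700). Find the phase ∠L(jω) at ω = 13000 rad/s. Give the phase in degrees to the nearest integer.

∠(j13000 + 2400) = arctan(13000/2400) = 79.54°
∠(j13000 + 10700) = arctan(13000/10700) = 50.54°
∠L(j13000) = 79.54° − 50.54° = 29.00°

29 deg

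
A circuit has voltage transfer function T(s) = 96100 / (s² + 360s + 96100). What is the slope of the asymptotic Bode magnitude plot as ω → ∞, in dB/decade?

-40 dB/decade

With 0 zeros and 2 poles, the high-frequency asymptotic slope is 20 × (0 − 2) = -40 dB/decade.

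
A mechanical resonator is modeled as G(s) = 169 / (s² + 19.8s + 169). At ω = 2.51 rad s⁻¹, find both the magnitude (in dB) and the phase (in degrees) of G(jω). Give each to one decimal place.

|(j2.51)² + 19.8(j2.51) + 169| = |162.7 + j49.698| = 170.1
|G(j2.51)| = 169 / 170.1 = 0.99341
20 log₁₀(0.99341) = -0.06 dB
∠[(j2.51)² + 19.8(j2.51) + 169] = ∠[162.7 + j49.698] = 16.99°
∠G(j2.51) = −16.99° = -16.99°

|G| = -0.1 dB, ∠G = -17.0°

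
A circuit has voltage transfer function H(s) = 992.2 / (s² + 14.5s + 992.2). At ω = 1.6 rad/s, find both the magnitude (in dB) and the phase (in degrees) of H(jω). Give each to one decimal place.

|H| = 0.0 dB, ∠H = -1.3°

|(j1.6)² + 14.5(j1.6) + 992.2| = |989.64 + j23.2| = 989.9
|H(j1.6)| = 992.2 / 989.9 = 1.0023
20 log₁₀(1.0023) = 0.02 dB
∠[(j1.6)² + 14.5(j1.6) + 992.2] = ∠[989.64 + j23.2] = 1.34°
∠H(j1.6) = −1.34° = -1.34°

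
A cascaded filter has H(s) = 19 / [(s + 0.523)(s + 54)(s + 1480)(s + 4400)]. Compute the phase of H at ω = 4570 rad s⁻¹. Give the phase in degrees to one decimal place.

∠(j4570 + 0.523) = arctan(4570/0.523) = 89.99°
∠(j4570 + 54) = arctan(4570/54) = 89.32°
∠(j4570 + 1480) = arctan(4570/1480) = 72.06°
∠(j4570 + 4400) = arctan(4570/4400) = 46.09°
∠H(j4570) = − (89.99° + 89.32° + 72.06° + 46.09°) = -297.46°

-297.5°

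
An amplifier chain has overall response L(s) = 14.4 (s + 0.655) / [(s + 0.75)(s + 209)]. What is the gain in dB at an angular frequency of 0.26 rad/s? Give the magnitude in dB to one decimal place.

-24.3 dB

|j0.26 + 0.655| = √(0.26² + 0.655²) = 0.7047
|j0.26 + 0.75| = √(0.26² + 0.75²) = 0.7938
|j0.26 + 209| = √(0.26² + 209²) = 209
|L(j0.26)| = 14.4 × 0.7047 / (0.7938 × 209) = 0.061168
20 log₁₀(0.061168) = -24.27 dB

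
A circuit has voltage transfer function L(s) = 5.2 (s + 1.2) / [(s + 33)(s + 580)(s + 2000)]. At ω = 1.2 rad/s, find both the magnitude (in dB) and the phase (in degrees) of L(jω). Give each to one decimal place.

|j1.2 + 1.2| = √(1.2² + 1.2²) = 1.697
|j1.2 + 33| = √(1.2² + 33²) = 33.02
|j1.2 + 580| = √(1.2² + 580²) = 580
|j1.2 + 2000| = √(1.2² + 2000²) = 2000
|L(j1.2)| = 5.2 × 1.697 / (33.02 × 580 × 2000) = 2.3038e-07
20 log₁₀(2.3038e-07) = -132.75 dB
∠(j1.2 + 1.2) = arctan(1.2/1.2) = 45.00°
∠(j1.2 + 33) = arctan(1.2/33) = 2.08°
∠(j1.2 + 580) = arctan(1.2/580) = 0.12°
∠(j1.2 + 2000) = arctan(1.2/2000) = 0.03°
∠L(j1.2) = 45.00° − (2.08° + 0.12° + 0.03°) = 42.76°

|L| = -132.8 dB, ∠L = 42.8 deg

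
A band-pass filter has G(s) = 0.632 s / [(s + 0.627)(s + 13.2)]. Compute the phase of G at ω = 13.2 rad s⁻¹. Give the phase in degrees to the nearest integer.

∠(j13.2) = 90.00°
∠(j13.2 + 0.627) = arctan(13.2/0.627) = 87.28°
∠(j13.2 + 13.2) = arctan(13.2/13.2) = 45.00°
∠G(j13.2) = 90.00° − (87.28° + 45.00°) = -42.28°

-42 deg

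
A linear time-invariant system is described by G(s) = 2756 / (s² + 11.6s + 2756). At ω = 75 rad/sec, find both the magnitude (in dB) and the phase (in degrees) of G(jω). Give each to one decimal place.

|G| = -0.7 dB, ∠G = -163.1°

|(j75)² + 11.6(j75) + 2756| = |-2869 + j870| = 2998
|G(j75)| = 2756 / 2998 = 0.91928
20 log₁₀(0.91928) = -0.73 dB
∠[(j75)² + 11.6(j75) + 2756] = ∠[-2869 + j870] = 163.13°
∠G(j75) = −163.13° = -163.13°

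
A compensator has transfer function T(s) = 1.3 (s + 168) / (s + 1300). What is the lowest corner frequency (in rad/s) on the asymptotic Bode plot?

Break frequencies occur at each pole and zero magnitude: 168 rad/s, 1300 rad/s.
The lowest is 168 rad/s.

168 rad/s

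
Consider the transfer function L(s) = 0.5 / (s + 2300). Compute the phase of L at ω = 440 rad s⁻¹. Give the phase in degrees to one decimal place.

∠(j440 + 2300) = arctan(440/2300) = 10.83°
∠L(j440) = −10.83° = -10.83°

-10.8°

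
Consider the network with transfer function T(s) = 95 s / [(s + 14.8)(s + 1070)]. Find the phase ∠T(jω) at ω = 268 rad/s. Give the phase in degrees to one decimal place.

-10.9°

∠(j268) = 90.00°
∠(j268 + 14.8) = arctan(268/14.8) = 86.84°
∠(j268 + 1070) = arctan(268/1070) = 14.06°
∠T(j268) = 90.00° − (86.84° + 14.06°) = -10.90°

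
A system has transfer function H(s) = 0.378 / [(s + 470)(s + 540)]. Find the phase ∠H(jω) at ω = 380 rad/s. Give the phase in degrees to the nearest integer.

∠(j380 + 470) = arctan(380/470) = 38.96°
∠(j380 + 540) = arctan(380/540) = 35.13°
∠H(j380) = − (38.96° + 35.13°) = -74.09°

-74 deg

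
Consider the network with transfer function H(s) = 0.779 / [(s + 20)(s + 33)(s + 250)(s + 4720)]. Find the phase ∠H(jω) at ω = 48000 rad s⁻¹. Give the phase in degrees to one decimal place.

∠(j48000 + 20) = arctan(48000/20) = 89.98°
∠(j48000 + 33) = arctan(48000/33) = 89.96°
∠(j48000 + 250) = arctan(48000/250) = 89.70°
∠(j48000 + 4720) = arctan(48000/4720) = 84.38°
∠H(j48000) = − (89.98° + 89.96° + 89.70° + 84.38°) = -354.02°

-354.0°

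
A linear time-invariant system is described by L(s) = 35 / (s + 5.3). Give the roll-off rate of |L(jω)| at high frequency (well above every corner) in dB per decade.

-20 dB/decade

With 0 zeros and 1 pole, the high-frequency asymptotic slope is 20 × (0 − 1) = -20 dB/decade.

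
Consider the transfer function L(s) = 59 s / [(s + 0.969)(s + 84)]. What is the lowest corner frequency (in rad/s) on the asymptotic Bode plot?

Break frequencies occur at each pole and zero magnitude: 0.969 rad/s, 84 rad/s.
The lowest is 0.969 rad/s.

0.969 rad/s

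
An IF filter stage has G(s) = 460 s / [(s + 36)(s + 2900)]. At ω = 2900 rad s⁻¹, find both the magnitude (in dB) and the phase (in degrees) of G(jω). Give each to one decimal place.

|j2900| = 2900
|j2900 + 36| = √(2900² + 36²) = 2900
|j2900 + 2900| = √(2900² + 2900²) = 4101
|G(j2900)| = 460 × 2900 / (2900 × 4101) = 0.11215
20 log₁₀(0.11215) = -19.00 dB
∠(j2900) = 90.00°
∠(j2900 + 36) = arctan(2900/36) = 89.29°
∠(j2900 + 2900) = arctan(2900/2900) = 45.00°
∠G(j2900) = 90.00° − (89.29° + 45.00°) = -44.29°

|G| = -19.0 dB, ∠G = -44.3°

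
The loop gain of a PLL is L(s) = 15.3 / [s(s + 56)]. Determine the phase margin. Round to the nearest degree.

90°

Gain crossover: |L(jω)| = 1 at ω ≈ 0.273 rad/s.
∠L(j0.273) = −90° − arctan(0.273/56) ≈ -90.28°
PM = 180° + (-90.28°) = 89.72°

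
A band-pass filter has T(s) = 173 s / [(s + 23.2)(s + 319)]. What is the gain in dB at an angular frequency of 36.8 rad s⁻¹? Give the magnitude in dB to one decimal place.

|j36.8| = 36.8
|j36.8 + 23.2| = √(36.8² + 23.2²) = 43.5
|j36.8 + 319| = √(36.8² + 319²) = 321.1
|T(j36.8)| = 173 × 36.8 / (43.5 × 321.1) = 0.45574
20 log₁₀(0.45574) = -6.83 dB

-6.8 dB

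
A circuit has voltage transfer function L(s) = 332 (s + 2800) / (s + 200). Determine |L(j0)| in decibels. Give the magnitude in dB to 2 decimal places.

73.35 dB

L(0) = 332 × 2800 / 200 = 4648
20 log₁₀(4648) = 73.345 dB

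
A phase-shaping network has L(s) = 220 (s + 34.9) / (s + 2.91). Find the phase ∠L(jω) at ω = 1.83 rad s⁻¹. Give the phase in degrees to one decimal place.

-29.2°

∠(j1.83 + 34.9) = arctan(1.83/34.9) = 3.00°
∠(j1.83 + 2.91) = arctan(1.83/2.91) = 32.16°
∠L(j1.83) = 3.00° − 32.16° = -29.16°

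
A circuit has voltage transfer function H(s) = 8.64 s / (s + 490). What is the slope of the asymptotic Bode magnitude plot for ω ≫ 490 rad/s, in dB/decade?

With 1 zero and 1 pole, the high-frequency asymptotic slope is 20 × (1 − 1) = 0 dB/decade.

0 dB/decade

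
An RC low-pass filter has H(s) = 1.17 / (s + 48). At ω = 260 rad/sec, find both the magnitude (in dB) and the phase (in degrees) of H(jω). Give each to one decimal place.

|H| = -47.1 dB, ∠H = -79.5 deg

|j260 + 48| = √(260² + 48²) = 264.4
|H(j260)| = 1.17 / 264.4 = 0.0044252
20 log₁₀(0.0044252) = -47.08 dB
∠(j260 + 48) = arctan(260/48) = 79.54°
∠H(j260) = −79.54° = -79.54°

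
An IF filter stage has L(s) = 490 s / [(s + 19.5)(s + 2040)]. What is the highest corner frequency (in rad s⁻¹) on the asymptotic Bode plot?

2040 rad s⁻¹

Break frequencies occur at each pole and zero magnitude: 19.5 rad s⁻¹, 2040 rad s⁻¹.
The highest is 2040 rad s⁻¹.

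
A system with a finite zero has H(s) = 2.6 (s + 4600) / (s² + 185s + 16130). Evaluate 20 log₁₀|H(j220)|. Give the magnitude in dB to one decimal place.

-12.7 dB

|j220 + 4600| = √(220² + 4600²) = 4605
|(j220)² + 185(j220) + 16130| = |-32270 + j40700| = 5.194e+04
|H(j220)| = 2.6 × 4605 / 5.194e+04 = 0.23053
20 log₁₀(0.23053) = -12.75 dB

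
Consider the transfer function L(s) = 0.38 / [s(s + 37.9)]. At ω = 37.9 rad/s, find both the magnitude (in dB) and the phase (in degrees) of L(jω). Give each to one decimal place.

|L| = -74.6 dB, ∠L = -135.0 deg

|j37.9 + 37.9| = √(37.9² + 37.9²) = 53.6
|j37.9| = 37.9
|L(j37.9)| = 0.38 / (53.6 × 37.9) = 0.00018706
20 log₁₀(0.00018706) = -74.56 dB
∠(j37.9 + 37.9) = arctan(37.9/37.9) = 45.00°
∠(j37.9) = 90.00°
∠L(j37.9) = − (45.00° + 90.00°) = -135.00°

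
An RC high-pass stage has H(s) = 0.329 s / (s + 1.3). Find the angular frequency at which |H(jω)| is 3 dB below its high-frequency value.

For a single-pole high-pass, the −3 dB point is at the pole: ω = 1.3 rad/s.

1.3 rad/s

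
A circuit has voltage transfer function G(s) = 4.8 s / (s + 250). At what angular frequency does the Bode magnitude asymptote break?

The single real pole at s = −250 gives a corner at ω = 250 rad/s.

250 rad/s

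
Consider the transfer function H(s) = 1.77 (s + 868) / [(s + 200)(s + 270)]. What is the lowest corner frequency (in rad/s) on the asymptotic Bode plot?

Break frequencies occur at each pole and zero magnitude: 200 rad/s, 270 rad/s, 868 rad/s.
The lowest is 200 rad/s.

200 rad/s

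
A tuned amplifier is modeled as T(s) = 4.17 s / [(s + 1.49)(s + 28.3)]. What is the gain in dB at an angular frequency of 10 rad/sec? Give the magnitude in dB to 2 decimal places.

|j10| = 10
|j10 + 1.49| = √(10² + 1.49²) = 10.11
|j10 + 28.3| = √(10² + 28.3²) = 30.01
|T(j10)| = 4.17 × 10 / (10.11 × 30.01) = 0.13741
20 log₁₀(0.13741) = -17.239 dB

-17.24 dB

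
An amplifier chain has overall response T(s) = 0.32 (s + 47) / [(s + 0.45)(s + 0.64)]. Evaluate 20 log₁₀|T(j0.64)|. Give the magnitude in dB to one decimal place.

|j0.64 + 47| = √(0.64² + 47²) = 47
|j0.64 + 0.45| = √(0.64² + 0.45²) = 0.7824
|j0.64 + 0.64| = √(0.64² + 0.64²) = 0.9051
|T(j0.64)| = 0.32 × 47 / (0.7824 × 0.9051) = 21.241
20 log₁₀(21.241) = 26.54 dB

26.5 dB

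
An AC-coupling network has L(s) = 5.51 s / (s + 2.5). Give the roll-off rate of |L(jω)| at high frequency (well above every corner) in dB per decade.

0 dB/decade

With 1 zero and 1 pole, the high-frequency asymptotic slope is 20 × (1 − 1) = 0 dB/decade.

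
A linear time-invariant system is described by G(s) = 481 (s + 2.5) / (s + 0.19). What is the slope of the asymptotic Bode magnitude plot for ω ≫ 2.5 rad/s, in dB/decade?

With 1 zero and 1 pole, the high-frequency asymptotic slope is 20 × (1 − 1) = 0 dB/decade.

0 dB/decade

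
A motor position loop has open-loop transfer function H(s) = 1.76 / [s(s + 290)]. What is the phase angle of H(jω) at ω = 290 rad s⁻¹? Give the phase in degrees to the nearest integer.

∠(j290 + 290) = arctan(290/290) = 45.00°
∠(j290) = 90.00°
∠H(j290) = − (45.00° + 90.00°) = -135.00°

-135°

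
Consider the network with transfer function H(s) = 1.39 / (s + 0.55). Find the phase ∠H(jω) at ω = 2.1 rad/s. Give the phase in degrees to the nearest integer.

∠(j2.1 + 0.55) = arctan(2.1/0.55) = 75.32°
∠H(j2.1) = −75.32° = -75.32°

-75 deg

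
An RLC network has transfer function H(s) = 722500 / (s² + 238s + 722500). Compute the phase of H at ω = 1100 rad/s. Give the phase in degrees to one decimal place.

∠[(j1100)² + 238(j1100) + 722500] = ∠[-4.875e+05 + j2.618e+05] = 151.76°
∠H(j1100) = −151.76° = -151.76°

-151.8 deg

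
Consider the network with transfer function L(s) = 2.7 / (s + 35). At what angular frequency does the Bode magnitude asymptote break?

The single real pole at s = −35 gives a corner at ω = 35 rad/s.

35 rad/s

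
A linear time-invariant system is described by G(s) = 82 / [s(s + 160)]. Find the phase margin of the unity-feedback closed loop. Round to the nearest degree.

Gain crossover: |G(jω)| = 1 at ω ≈ 0.512 rad s⁻¹.
∠G(j0.512) = −90° − arctan(0.512/160) ≈ -90.18°
PM = 180° + (-90.18°) = 89.82°

90°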